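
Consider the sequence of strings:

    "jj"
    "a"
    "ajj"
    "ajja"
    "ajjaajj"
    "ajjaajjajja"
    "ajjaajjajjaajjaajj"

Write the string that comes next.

From term 3 onward, concatenate the last term with the second-to-last: a·jj = ajj, ajj·a = ajja, …
Continuing: ajjaajjajjaajjaajj · ajjaajjajja gives term 8.

ajjaajjajjaajjaajjajjaajjajja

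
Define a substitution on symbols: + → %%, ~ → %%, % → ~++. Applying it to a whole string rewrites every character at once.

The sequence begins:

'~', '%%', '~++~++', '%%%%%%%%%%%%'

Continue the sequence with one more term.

Apply φ to %%%%%%%%%%%% symbol by symbol: %→~++, %→~++, %→~++, %→~++, %→~++, %→~++, %→~++, %→~++, %→~++, %→~++, %→~++, %→~++; joined: ~++ ~++ ~++ ~++ ~++ ~++ ~++ ~++ ~++ ~++ ~++ ~++.

~++~++~++~++~++~++~++~++~++~++~++~++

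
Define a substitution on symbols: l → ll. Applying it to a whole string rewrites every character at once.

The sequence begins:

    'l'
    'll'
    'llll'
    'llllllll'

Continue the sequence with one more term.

Apply φ to llllllll symbol by symbol: l→ll, l→ll, l→ll, l→ll, l→ll, l→ll, l→ll, l→ll; joined: ll ll ll ll ll ll ll ll.

llllllllllllllll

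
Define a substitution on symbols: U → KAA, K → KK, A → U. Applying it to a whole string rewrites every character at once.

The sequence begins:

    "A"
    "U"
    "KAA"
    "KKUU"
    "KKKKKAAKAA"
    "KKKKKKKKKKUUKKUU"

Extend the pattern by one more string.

Replace each of the 16 characters of KKKKKKKKKKUUKKUU in place — KK KK KK KK KK KK KK KK KK KK KAA KAA KK KK KAA KAA — and concatenate.

KKKKKKKKKKKKKKKKKKKKKAAKAAKKKKKAAKAA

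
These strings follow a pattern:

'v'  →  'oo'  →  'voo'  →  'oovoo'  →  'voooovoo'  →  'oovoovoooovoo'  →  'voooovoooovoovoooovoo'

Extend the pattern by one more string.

oovoovoooovoovoooovoooovoovoooovoo

This is a Fibonacci-style word recurrence s(k) = s(k−2)·s(k−1): e.g. v·oo = voo.
The next term joins oovoovoooovoo and voooovoooovoovoooovoo.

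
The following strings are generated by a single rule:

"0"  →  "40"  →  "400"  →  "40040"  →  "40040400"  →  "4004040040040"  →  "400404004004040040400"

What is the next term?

This is a Fibonacci-style word recurrence s(k) = s(k−1)·s(k−2): e.g. 40·0 = 400.
The next term joins 400404004004040040400 and 4004040040040.

4004040040040400404004004040040040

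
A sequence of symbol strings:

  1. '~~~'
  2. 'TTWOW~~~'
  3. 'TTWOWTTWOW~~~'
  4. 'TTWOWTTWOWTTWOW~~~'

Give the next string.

TTWOWTTWOWTTWOWTTWOW~~~

Each term is the previous one with TTWOW prepended.
So the next term is TTWOW·TTWOWTTWOWTTWOW~~~.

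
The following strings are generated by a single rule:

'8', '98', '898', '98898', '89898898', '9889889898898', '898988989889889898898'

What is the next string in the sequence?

From term 3 onward, concatenate the second-to-last term with the last: 8·98 = 898, 98·898 = 98898, …
Continuing: 9889889898898 · 898988989889889898898 gives term 8.

9889889898898898988989889889898898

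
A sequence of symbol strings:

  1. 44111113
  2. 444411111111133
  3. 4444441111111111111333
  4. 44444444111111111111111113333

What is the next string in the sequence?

444444444411111111111111111111133333

Each string has the form 4^{2n} 1^{4n+1} 3^{n} (n = 1, 2, …).
For the next term, n = 5, so the run lengths are 10, 21, 5.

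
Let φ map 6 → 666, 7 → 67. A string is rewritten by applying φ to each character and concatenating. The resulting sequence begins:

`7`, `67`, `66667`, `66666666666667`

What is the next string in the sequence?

66666666666666666666666666666666666666667

φ(66666666666667) expands symbol-by-symbol to 666 666 666 666 666 666 666 666 666 666 666 666 666 67; joining the 14 pieces gives the next term.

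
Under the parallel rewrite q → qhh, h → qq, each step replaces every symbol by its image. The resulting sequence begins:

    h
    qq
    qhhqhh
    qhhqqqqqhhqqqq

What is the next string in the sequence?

qhhqqqqqhhqhhqhhqhhqhhqqqqqhhqhhqhhqhh

Applying the rule to each of the 14 symbols of qhhqqqqqhhqqqq gives the pieces qhh qq qq qhh qhh qhh qhh qhh qq qq qhh qhh qhh qhh, which concatenate to the answer.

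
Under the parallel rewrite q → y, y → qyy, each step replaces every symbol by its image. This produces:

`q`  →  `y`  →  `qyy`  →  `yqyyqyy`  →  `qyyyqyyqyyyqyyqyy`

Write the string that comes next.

yqyyqyyqyyyqyyqyyyqyyqyyqyyyqyyqyyyqyyqyy

Applying the rule to each of the 17 symbols of qyyyqyyqyyyqyyqyy gives the pieces y qyy qyy qyy y qyy qyy y qyy qyy qyy y qyy qyy y qyy qyy, which concatenate to the answer.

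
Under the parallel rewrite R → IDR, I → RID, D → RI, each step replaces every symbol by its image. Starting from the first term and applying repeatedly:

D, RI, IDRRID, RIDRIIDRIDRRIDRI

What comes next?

Rewriting the 16 symbols of RIDRIIDRIDRRIDRI one by one yields IDR RID RI IDR RID RID RI IDR RID RI IDR IDR RID RI IDR RID; concatenated:

IDRRIDRIIDRRIDRIDRIIDRRIDRIIDRIDRRIDRIIDRRID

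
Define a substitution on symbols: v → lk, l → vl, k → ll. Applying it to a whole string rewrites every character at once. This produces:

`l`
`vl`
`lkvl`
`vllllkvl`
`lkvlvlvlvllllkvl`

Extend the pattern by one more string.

Replace each of the 16 characters of lkvlvlvlvllllkvl in place — vl ll lk vl lk vl lk vl lk vl vl vl vl ll lk vl — and concatenate.

vllllkvllkvllkvllkvlvlvlvllllkvl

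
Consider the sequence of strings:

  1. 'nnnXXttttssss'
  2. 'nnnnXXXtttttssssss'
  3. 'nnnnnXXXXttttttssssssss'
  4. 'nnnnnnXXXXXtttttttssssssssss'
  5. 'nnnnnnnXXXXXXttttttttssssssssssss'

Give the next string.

Reading off run lengths: n runs 3, 4, 5, 6, 7; X runs 2, 3, 4, 5, 6; t runs 4, 5, 6, 7, 8; s runs 4, 6, 8, 10, 12 — each is linear in n, where the shown terms are n = 2, 3, 4, 5, 6.
At n = 7 the blocks have lengths 8, 7, 9, 14.

nnnnnnnnXXXXXXXtttttttttssssssssssssss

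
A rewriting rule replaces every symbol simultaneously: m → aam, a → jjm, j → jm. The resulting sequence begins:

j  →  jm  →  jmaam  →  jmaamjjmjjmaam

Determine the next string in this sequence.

Replace each of the 14 characters of jmaamjjmjjmaam in place — jm aam jjm jjm aam jm jm aam jm jm aam jjm jjm aam — and concatenate.

jmaamjjmjjmaamjmjmaamjmjmaamjjmjjmaam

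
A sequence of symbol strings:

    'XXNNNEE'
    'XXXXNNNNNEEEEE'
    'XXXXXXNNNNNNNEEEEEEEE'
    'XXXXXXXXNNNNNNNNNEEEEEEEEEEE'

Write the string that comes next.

XXXXXXXXXXNNNNNNNNNNNEEEEEEEEEEEEEE

Reading off run lengths: X runs 2, 4, 6, 8; N runs 3, 5, 7, 9; E runs 2, 5, 8, 11 — each is linear in n (n = 1, 2, …).
Setting n = 5 gives 10, 11, 14 characters in each block.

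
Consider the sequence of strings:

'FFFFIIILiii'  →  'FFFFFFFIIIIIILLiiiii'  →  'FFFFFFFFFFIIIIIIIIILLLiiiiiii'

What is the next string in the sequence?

FFFFFFFFFFFFFIIIIIIIIIIIILLLLiiiiiiiii

Term n consists of 3n+1 F's, followed by 3n I's, followed by n L's, followed by 2n+1 i's (n = 1, 2, …).
Setting n = 4 gives 13, 12, 4, 9 characters in each block.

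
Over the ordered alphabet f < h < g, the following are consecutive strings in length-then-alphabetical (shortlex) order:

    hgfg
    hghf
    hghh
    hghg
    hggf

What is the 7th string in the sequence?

hggg

Advancing 2 positions from hggf through hggf → hggh reaches term 7.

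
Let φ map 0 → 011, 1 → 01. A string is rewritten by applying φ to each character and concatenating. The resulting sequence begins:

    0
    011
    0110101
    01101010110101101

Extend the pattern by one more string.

01101010110101101011010101101011010101101

φ(01101010110101101) expands symbol-by-symbol to 011 01 01 011 01 011 01 011 01 01 011 01 011 01 01 011 01; joining the 17 pieces gives the next term.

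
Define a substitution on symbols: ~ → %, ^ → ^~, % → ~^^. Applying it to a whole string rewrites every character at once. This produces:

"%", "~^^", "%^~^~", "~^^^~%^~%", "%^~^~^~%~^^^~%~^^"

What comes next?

Rewriting the 17 symbols of %^~^~^~%~^^^~%~^^ one by one yields ~^^ ^~ % ^~ % ^~ % ~^^ % ^~ ^~ ^~ % ~^^ % ^~ ^~; concatenated:

~^^^~%^~%^~%~^^%^~^~^~%~^^%^~^~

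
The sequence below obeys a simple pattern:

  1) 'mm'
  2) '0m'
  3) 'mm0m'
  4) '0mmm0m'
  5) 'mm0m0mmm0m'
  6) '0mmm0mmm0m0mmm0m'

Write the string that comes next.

mm0m0mmm0m0mmm0mmm0m0mmm0m

This is a Fibonacci-style word recurrence s(k) = s(k−2)·s(k−1): e.g. mm·0m = mm0m.
Continuing: mm0m0mmm0m · 0mmm0mmm0m0mmm0m gives term 7.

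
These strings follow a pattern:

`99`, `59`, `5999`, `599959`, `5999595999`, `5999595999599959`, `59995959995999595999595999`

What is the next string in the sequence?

599959599959995959995959995999595999599959

From term 3 onward, concatenate the last term with the second-to-last: 59·99 = 5999, 5999·59 = 599959, …
Continuing: 59995959995999595999595999 · 5999595999599959 gives term 8.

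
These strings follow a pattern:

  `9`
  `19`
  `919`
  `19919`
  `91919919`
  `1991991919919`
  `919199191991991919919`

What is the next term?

1991991919919919199191991991919919

This is a Fibonacci-style word recurrence s(k) = s(k−2)·s(k−1): e.g. 9·19 = 919.
Continuing: 1991991919919 · 919199191991991919919 gives term 8.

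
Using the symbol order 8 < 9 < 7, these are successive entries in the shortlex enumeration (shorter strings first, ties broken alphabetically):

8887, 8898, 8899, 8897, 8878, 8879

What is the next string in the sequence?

8877

Treat 8879 as a base-3 numeral over the given alphabet and add one, carrying through any trailing 7's.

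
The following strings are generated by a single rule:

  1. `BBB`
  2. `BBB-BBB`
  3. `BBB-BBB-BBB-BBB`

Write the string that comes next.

BBB-BBB-BBB-BBB-BBB-BBB-BBB-BBB

s(k+1) = s(k)·-·s(k) — each term doubles the last with '-' between the halves.
One more doubling of BBB-BBB-BBB-BBB gives the answer.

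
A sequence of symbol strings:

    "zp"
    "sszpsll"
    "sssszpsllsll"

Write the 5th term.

s(k+1) = ss·s(k)·sll, so each term gains ss as a prefix and sll as a suffix.
From sssszpsllsll, 2 further steps: sssszpsllsll → sssssszpsllsllsll → (answer).

sssssssszpsllsllsllsll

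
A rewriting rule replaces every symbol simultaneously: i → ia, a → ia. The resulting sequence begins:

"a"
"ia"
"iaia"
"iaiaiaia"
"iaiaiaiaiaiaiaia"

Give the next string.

Rewriting the 16 symbols of iaiaiaiaiaiaiaia one by one yields ia ia ia ia ia ia ia ia ia ia ia ia ia ia ia ia; concatenated:

iaiaiaiaiaiaiaiaiaiaiaiaiaiaiaia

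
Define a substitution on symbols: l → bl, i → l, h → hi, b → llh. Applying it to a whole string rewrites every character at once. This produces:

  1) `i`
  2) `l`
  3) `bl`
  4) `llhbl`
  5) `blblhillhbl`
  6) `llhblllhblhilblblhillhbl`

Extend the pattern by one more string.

blblhillhblblblhillhblhilblllhblllhblhilblblhillhbl

Replace each of the 24 characters of llhblllhblhilblblhillhbl in place — bl bl hi llh bl bl bl hi llh bl hi l bl llh bl llh bl hi l bl bl hi llh bl — and concatenate.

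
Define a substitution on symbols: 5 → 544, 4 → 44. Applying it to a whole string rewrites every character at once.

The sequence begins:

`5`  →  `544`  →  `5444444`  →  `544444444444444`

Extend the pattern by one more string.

5444444444444444444444444444444

Replace each of the 15 characters of 544444444444444 in place — 544 44 44 44 44 44 44 44 44 44 44 44 44 44 44 — and concatenate.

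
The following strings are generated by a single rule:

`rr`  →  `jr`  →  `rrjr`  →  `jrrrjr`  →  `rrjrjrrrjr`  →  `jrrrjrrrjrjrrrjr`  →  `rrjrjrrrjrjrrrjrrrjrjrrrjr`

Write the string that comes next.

From term 3 onward, concatenate the second-to-last term with the last: rr·jr = rrjr, jr·rrjr = jrrrjr, …
The next term joins jrrrjrrrjrjrrrjr and rrjrjrrrjrjrrrjrrrjrjrrrjr.

jrrrjrrrjrjrrrjrrrjrjrrrjrjrrrjrrrjrjrrrjr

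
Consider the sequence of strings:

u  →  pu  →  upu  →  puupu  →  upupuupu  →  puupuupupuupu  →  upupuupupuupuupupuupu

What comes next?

From term 3 onward, concatenate the second-to-last term with the last: u·pu = upu, pu·upu = puupu, …
Continuing: puupuupupuupu · upupuupupuupuupupuupu gives term 8.

puupuupupuupuupupuupupuupuupupuupu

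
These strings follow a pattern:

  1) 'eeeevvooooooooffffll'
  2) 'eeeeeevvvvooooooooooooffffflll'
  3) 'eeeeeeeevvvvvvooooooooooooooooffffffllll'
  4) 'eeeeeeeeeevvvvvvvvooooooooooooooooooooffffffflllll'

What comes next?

eeeeeeeeeeeevvvvvvvvvvooooooooooooooooooooooooffffffffllllll

The n-th term is 2n e's then 2n-2 v's then 4n o's then n+2 f's then n l's, where the shown terms are n = 2, 3, 4, 5.
At n = 6 the blocks have lengths 12, 10, 24, 8, 6.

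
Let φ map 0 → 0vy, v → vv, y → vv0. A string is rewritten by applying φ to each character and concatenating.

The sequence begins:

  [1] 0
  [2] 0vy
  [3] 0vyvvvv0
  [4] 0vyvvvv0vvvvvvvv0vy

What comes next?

0vyvvvv0vvvvvvvv0vyvvvvvvvvvvvvvvvv0vyvvvv0

Replace each of the 19 characters of 0vyvvvv0vvvvvvvv0vy in place — 0vy vv vv0 vv vv vv vv 0vy vv vv vv vv vv vv vv vv 0vy vv vv0 — and concatenate.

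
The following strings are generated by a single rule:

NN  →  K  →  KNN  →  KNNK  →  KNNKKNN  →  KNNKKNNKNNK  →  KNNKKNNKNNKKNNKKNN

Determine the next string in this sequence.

From term 3 onward, concatenate the last term with the second-to-last: K·NN = KNN, KNN·K = KNNK, …
The next term joins KNNKKNNKNNKKNNKKNN and KNNKKNNKNNK.

KNNKKNNKNNKKNNKKNNKNNKKNNKNNK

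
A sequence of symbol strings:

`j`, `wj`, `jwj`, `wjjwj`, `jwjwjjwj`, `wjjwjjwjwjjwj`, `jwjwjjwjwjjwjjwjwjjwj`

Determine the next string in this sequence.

This is a Fibonacci-style word recurrence s(k) = s(k−2)·s(k−1): e.g. j·wj = jwj.
So term 8 is wjjwjjwjwjjwj·jwjwjjwjwjjwjjwjwjjwj.

wjjwjjwjwjjwjjwjwjjwjwjjwjjwjwjjwj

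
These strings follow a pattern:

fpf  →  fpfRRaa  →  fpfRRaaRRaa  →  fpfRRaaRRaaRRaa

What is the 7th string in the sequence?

fpfRRaaRRaaRRaaRRaaRRaaRRaa

Each term is the previous one with RRaa appended.
From fpfRRaaRRaaRRaa, 3 further steps: fpfRRaaRRaaRRaa → fpfRRaaRRaaRRaaRRaa → fpfRRaaRRaaRRaaRRaaRRaa → (answer).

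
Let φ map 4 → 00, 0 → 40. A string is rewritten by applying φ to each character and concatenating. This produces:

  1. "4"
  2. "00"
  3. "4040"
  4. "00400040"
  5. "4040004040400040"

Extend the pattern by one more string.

Replace each of the 16 characters of 4040004040400040 in place — 00 40 00 40 40 40 00 40 00 40 00 40 40 40 00 40 — and concatenate.

00400040404000400040004040400040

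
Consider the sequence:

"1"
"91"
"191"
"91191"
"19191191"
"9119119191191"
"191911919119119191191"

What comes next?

Each term (from the third on) is the two preceding terms concatenated in order: term 3 = 1·91 = 191.
So term 8 is 9119119191191·191911919119119191191.

9119119191191191911919119119191191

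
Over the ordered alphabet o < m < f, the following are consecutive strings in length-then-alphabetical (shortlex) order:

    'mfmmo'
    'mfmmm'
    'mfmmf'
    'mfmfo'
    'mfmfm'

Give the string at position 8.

mffom

Stepping forward 3 times from mfmfm: mfmfm → mfmff → mffoo, then the target.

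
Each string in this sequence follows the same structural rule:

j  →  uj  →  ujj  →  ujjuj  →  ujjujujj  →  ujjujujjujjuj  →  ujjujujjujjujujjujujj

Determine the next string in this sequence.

ujjujujjujjujujjujujjujjujujjujjuj

This is a Fibonacci-style word recurrence s(k) = s(k−1)·s(k−2): e.g. uj·j = ujj.
The next term joins ujjujujjujjujujjujujj and ujjujujjujjuj.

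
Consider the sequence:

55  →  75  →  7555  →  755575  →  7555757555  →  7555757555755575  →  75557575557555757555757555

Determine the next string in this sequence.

From term 3 onward, concatenate the last term with the second-to-last: 75·55 = 7555, 7555·75 = 755575, …
So term 8 is 75557575557555757555757555·7555757555755575.

755575755575557575557575557555757555755575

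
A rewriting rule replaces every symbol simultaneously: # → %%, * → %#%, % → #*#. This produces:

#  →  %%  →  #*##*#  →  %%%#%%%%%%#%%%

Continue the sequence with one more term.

#*##*##*#%%#*##*##*##*##*##*#%%#*##*##*#

Replace each of the 14 characters of %%%#%%%%%%#%%% in place — #*# #*# #*# %% #*# #*# #*# #*# #*# #*# %% #*# #*# #*# — and concatenate.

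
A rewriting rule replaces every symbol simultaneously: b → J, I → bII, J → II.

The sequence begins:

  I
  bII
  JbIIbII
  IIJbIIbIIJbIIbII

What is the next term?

Replace each of the 16 characters of IIJbIIbIIJbIIbII in place — bII bII II J bII bII J bII bII II J bII bII J bII bII — and concatenate.

bIIbIIIIJbIIbIIJbIIbIIIIJbIIbIIJbIIbII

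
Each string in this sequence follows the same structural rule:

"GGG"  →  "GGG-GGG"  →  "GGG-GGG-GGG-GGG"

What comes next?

GGG-GGG-GGG-GGG-GGG-GGG-GGG-GGG

Every step duplicates the string with '-' between the halves.
So the next term is two copies of GGG-GGG-GGG-GGG with '-' between the halves.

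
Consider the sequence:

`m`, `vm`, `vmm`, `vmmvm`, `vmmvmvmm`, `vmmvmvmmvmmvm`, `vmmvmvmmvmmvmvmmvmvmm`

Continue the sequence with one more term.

This is a Fibonacci-style word recurrence s(k) = s(k−1)·s(k−2): e.g. vm·m = vmm.
So term 8 is vmmvmvmmvmmvmvmmvmvmm·vmmvmvmmvmmvm.

vmmvmvmmvmmvmvmmvmvmmvmmvmvmmvmmvm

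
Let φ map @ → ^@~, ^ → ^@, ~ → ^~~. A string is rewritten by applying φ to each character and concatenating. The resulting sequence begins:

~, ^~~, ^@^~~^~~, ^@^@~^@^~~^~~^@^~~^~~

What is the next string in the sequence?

φ(^@^@~^@^~~^~~^@^~~^~~) expands symbol-by-symbol to ^@ ^@~ ^@ ^@~ ^~~ ^@ ^@~ ^@ ^~~ ^~~ ^@ ^~~ ^~~ ^@ ^@~ ^@ ^~~ ^~~ ^@ ^~~ ^~~; joining the 21 pieces gives the next term.

^@^@~^@^@~^~~^@^@~^@^~~^~~^@^~~^~~^@^@~^@^~~^~~^@^~~^~~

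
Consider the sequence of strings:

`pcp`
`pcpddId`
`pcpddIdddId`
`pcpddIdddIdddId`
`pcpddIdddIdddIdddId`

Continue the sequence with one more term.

pcpddIdddIdddIdddIdddId

Each term is the previous one with ddId appended.
So the next term is pcpddIdddIdddIdddId·ddId.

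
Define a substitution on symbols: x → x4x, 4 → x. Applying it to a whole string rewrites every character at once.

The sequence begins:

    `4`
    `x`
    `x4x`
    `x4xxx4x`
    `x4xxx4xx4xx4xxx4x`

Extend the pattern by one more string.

Applying the rule to each of the 17 symbols of x4xxx4xx4xx4xxx4x gives the pieces x4x x x4x x4x x4x x x4x x4x x x4x x4x x x4x x4x x4x x x4x, which concatenate to the answer.

x4xxx4xx4xx4xxx4xx4xxx4xx4xxx4xx4xx4xxx4x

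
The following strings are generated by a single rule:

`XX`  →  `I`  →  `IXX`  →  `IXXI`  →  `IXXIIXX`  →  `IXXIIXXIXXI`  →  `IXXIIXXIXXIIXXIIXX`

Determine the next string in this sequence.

IXXIIXXIXXIIXXIIXXIXXIIXXIXXI

This is a Fibonacci-style word recurrence s(k) = s(k−1)·s(k−2): e.g. I·XX = IXX.
Continuing: IXXIIXXIXXIIXXIIXX · IXXIIXXIXXI gives term 8.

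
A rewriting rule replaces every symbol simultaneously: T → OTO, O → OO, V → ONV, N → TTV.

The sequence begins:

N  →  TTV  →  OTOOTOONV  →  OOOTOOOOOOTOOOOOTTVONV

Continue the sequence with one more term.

Applying the rule to each of the 22 symbols of OOOTOOOOOOTOOOOOTTVONV gives the pieces OO OO OO OTO OO OO OO OO OO OO OTO OO OO OO OO OO OTO OTO ONV OO TTV ONV, which concatenate to the answer.

OOOOOOOTOOOOOOOOOOOOOOTOOOOOOOOOOOOTOOTOONVOOTTVONV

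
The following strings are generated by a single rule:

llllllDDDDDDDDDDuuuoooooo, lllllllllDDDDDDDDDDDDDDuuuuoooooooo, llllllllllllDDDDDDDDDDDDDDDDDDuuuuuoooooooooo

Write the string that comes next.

Reading off run lengths: l runs 6, 9, 12; D runs 10, 14, 18; u runs 3, 4, 5; o runs 6, 8, 10 — each is linear in n, where the shown terms are n = 2, 3, 4.
At n = 5 the blocks have lengths 15, 22, 6, 12.

lllllllllllllllDDDDDDDDDDDDDDDDDDDDDDuuuuuuoooooooooooo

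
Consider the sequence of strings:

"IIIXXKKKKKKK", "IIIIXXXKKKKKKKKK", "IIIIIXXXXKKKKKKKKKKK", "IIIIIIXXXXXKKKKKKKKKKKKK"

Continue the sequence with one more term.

IIIIIIIXXXXXXKKKKKKKKKKKKKKK

Term n consists of n I's, followed by n-1 X's, followed by 2n+1 K's, where the shown terms are n = 3, 4, 5, 6.
At n = 7 the blocks have lengths 7, 6, 15.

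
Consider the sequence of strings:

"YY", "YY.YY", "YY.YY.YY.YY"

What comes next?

Each string is two copies of the previous one joined by '.'.
Doubling YY.YY.YY.YY with '.' between the halves:

YY.YY.YY.YY.YY.YY.YY.YY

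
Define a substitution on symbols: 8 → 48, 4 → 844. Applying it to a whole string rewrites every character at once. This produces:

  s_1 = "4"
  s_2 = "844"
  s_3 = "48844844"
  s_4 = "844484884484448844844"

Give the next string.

Applying the rule to each of the 21 symbols of 844484884484448844844 gives the pieces 48 844 844 844 48 844 48 48 844 844 48 844 844 844 48 48 844 844 48 844 844, which concatenate to the answer.

4884484484448844484884484448844844844484884484448844844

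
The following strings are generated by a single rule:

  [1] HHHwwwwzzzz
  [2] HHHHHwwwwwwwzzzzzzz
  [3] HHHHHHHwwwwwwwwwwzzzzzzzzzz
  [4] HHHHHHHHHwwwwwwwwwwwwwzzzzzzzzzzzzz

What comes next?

HHHHHHHHHHHwwwwwwwwwwwwwwwwzzzzzzzzzzzzzzzz

Reading off run lengths: H runs 3, 5, 7, 9; w runs 4, 7, 10, 13; z runs 4, 7, 10, 13 — each is linear in n, where the shown terms are n = 2, 3, 4, 5.
For the next term, n = 6, so the run lengths are 11, 16, 16.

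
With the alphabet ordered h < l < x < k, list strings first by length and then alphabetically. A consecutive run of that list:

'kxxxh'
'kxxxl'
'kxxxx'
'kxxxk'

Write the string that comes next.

kxxkh

Treat kxxxk as a base-4 numeral over the given alphabet and add one, carrying through any trailing k's.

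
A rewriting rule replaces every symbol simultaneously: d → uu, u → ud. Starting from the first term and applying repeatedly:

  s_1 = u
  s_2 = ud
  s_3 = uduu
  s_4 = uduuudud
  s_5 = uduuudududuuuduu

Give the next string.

Rewriting the 16 symbols of uduuudududuuuduu one by one yields ud uu ud ud ud uu ud uu ud uu ud ud ud uu ud ud; concatenated:

uduuudududuuuduuuduuudududuuudud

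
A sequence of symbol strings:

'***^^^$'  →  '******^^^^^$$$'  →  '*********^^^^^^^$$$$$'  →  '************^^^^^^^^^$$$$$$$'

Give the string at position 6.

Each string has the form *^{3n} ^^{2n+1} $^{2n-1} (n = 1, 2, …).
At n = 6 the blocks have lengths 18, 13, 11.

******************^^^^^^^^^^^^^$$$$$$$$$$$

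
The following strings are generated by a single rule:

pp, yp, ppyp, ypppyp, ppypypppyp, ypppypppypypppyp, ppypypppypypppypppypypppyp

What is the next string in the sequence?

Each term (from the third on) is the two preceding terms concatenated in order: term 3 = pp·yp = ppyp.
Continuing: ypppypppypypppyp · ppypypppypypppypppypypppyp gives term 8.

ypppypppypypppypppypypppypypppypppypypppyp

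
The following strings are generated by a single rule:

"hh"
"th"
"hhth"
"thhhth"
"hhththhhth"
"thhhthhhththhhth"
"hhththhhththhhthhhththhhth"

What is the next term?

thhhthhhththhhthhhththhhththhhthhhththhhth

This is a Fibonacci-style word recurrence s(k) = s(k−2)·s(k−1): e.g. hh·th = hhth.
The next term joins thhhthhhththhhth and hhththhhththhhthhhththhhth.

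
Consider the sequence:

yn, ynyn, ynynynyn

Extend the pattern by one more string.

Every step duplicates the string.
Doubling ynynynyn:

ynynynynynynynyn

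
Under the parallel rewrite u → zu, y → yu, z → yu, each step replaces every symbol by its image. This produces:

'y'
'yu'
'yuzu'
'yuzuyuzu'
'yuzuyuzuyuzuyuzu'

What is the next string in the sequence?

φ(yuzuyuzuyuzuyuzu) expands symbol-by-symbol to yu zu yu zu yu zu yu zu yu zu yu zu yu zu yu zu; joining the 16 pieces gives the next term.

yuzuyuzuyuzuyuzuyuzuyuzuyuzuyuzu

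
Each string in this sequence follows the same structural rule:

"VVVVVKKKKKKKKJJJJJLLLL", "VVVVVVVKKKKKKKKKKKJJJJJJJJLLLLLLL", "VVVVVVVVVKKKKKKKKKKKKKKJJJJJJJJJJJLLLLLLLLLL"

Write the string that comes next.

The n-th term is 2n+1 V's then 3n+2 K's then 3n-1 J's then 3n-2 L's, where the shown terms are n = 2, 3, 4.
At n = 5 the blocks have lengths 11, 17, 14, 13.

VVVVVVVVVVVKKKKKKKKKKKKKKKKKJJJJJJJJJJJJJJLLLLLLLLLLLLL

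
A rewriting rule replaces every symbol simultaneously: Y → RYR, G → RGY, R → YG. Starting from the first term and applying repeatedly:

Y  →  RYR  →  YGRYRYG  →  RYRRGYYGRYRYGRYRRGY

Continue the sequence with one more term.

YGRYRYGYGRGYRYRRYRRGYYGRYRYGRYRRGYYGRYRYGYGRGYRYR

Applying the rule to each of the 19 symbols of RYRRGYYGRYRYGRYRRGY gives the pieces YG RYR YG YG RGY RYR RYR RGY YG RYR YG RYR RGY YG RYR YG YG RGY RYR, which concatenate to the answer.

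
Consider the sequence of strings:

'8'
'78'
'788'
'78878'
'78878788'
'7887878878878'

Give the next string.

788787887887878878788

From term 3 onward, concatenate the last term with the second-to-last: 78·8 = 788, 788·78 = 78878, …
Continuing: 7887878878878 · 78878788 gives term 7.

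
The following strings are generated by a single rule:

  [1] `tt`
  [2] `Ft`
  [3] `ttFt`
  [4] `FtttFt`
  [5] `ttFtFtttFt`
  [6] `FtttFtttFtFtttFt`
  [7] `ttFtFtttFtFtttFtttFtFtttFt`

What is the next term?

From term 3 onward, concatenate the second-to-last term with the last: tt·Ft = ttFt, Ft·ttFt = FtttFt, …
So term 8 is FtttFtttFtFtttFt·ttFtFtttFtFtttFtttFtFtttFt.

FtttFtttFtFtttFtttFtFtttFtFtttFtttFtFtttFt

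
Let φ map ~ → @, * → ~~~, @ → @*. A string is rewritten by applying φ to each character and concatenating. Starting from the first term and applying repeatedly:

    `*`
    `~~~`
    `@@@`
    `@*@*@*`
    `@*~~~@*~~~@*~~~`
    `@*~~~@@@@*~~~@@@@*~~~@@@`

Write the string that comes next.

Rewriting the 24 symbols of @*~~~@@@@*~~~@@@@*~~~@@@ one by one yields @* ~~~ @ @ @ @* @* @* @* ~~~ @ @ @ @* @* @* @* ~~~ @ @ @ @* @* @*; concatenated:

@*~~~@@@@*@*@*@*~~~@@@@*@*@*@*~~~@@@@*@*@*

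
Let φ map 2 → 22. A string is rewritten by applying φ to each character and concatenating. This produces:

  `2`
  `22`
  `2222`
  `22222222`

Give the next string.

Expanding 22222222: 2→22, 2→22, 2→22, 2→22, 2→22, 2→22, 2→22, 2→22. Concatenated: 22 22 22 22 22 22 22 22.

2222222222222222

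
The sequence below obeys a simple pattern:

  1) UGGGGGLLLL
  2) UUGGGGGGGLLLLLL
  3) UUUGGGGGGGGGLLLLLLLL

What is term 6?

The n-th term is n-1 U's then 2n+1 G's then 2n L's, where the shown terms are n = 2, 3, 4.
Setting n = 7 gives 6, 15, 14 characters in each block.

UUUUUUGGGGGGGGGGGGGGGLLLLLLLLLLLLLL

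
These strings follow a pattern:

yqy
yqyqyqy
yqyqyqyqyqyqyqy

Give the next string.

Every step duplicates the string with 'q' between the halves.
One more doubling of yqyqyqyqyqyqyqy gives the answer.

yqyqyqyqyqyqyqyqyqyqyqyqyqyqyqy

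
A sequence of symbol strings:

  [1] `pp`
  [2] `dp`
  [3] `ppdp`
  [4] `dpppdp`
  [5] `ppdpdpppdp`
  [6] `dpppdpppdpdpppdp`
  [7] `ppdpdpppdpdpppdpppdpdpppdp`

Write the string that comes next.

dpppdpppdpdpppdpppdpdpppdpdpppdpppdpdpppdp

From term 3 onward, concatenate the second-to-last term with the last: pp·dp = ppdp, dp·ppdp = dpppdp, …
So term 8 is dpppdpppdpdpppdp·ppdpdpppdpdpppdpppdpdpppdp.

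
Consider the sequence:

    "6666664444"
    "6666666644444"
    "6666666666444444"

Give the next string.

6666666666664444444

Term n consists of 2n 6's, followed by n+1 4's, where the shown terms are n = 3, 4, 5.
For the next term, n = 6, so the run lengths are 12, 7.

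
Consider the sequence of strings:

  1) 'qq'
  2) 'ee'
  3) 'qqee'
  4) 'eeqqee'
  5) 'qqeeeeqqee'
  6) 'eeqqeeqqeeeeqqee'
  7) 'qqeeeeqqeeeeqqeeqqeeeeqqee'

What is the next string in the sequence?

Each term (from the third on) is the two preceding terms concatenated in order: term 3 = qq·ee = qqee.
The next term joins eeqqeeqqeeeeqqee and qqeeeeqqeeeeqqeeqqeeeeqqee.

eeqqeeqqeeeeqqeeqqeeeeqqeeeeqqeeqqeeeeqqee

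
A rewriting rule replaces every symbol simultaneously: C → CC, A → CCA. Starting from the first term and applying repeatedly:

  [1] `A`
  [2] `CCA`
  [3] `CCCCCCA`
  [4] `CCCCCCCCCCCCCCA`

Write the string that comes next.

CCCCCCCCCCCCCCCCCCCCCCCCCCCCCCA

φ(CCCCCCCCCCCCCCA) expands symbol-by-symbol to CC CC CC CC CC CC CC CC CC CC CC CC CC CC CCA; joining the 15 pieces gives the next term.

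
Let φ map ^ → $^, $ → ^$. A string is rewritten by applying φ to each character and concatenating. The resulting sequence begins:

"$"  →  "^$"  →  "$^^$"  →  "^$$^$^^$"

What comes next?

Apply φ to ^$$^$^^$ symbol by symbol: ^→$^, $→^$, $→^$, ^→$^, $→^$, ^→$^, ^→$^, $→^$; joined: $^ ^$ ^$ $^ ^$ $^ $^ ^$.

$^^$^$$^^$$^$^^$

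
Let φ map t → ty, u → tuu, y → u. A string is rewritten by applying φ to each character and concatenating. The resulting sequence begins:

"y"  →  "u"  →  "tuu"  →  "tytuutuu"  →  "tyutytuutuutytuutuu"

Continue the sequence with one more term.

Applying the rule to each of the 19 symbols of tyutytuutuutytuutuu gives the pieces ty u tuu ty u ty tuu tuu ty tuu tuu ty u ty tuu tuu ty tuu tuu, which concatenate to the answer.

tyutuutyutytuutuutytuutuutyutytuutuutytuutuu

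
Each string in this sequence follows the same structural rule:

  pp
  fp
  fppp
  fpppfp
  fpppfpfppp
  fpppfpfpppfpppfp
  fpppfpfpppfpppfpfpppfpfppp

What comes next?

Each term (from the third on) is the previous term followed by the one before it: term 3 = fp·pp = fppp.
Continuing: fpppfpfpppfpppfpfpppfpfppp · fpppfpfpppfpppfp gives term 8.

fpppfpfpppfpppfpfpppfpfpppfpppfpfpppfpppfp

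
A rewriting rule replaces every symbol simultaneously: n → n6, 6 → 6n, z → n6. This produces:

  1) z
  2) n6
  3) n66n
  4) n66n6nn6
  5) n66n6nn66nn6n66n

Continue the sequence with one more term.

Rewriting the 16 symbols of n66n6nn66nn6n66n one by one yields n6 6n 6n n6 6n n6 n6 6n 6n n6 n6 6n n6 6n 6n n6; concatenated:

n66n6nn66nn6n66n6nn6n66nn66n6nn6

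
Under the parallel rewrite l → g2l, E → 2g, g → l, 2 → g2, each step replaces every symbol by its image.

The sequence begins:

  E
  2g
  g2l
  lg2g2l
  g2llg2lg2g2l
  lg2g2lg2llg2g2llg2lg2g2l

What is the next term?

g2llg2lg2g2llg2g2lg2llg2lg2g2lg2llg2g2llg2lg2g2l

φ(lg2g2lg2llg2g2llg2lg2g2l) expands symbol-by-symbol to g2l l g2 l g2 g2l l g2 g2l g2l l g2 l g2 g2l g2l l g2 g2l l g2 l g2 g2l; joining the 24 pieces gives the next term.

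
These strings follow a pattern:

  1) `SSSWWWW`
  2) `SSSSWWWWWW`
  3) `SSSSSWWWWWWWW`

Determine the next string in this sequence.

Each string has the form S^{n+1} W^{2n}, where the shown terms are n = 2, 3, 4.
For the next term, n = 5, so the run lengths are 6, 10.

SSSSSSWWWWWWWWWW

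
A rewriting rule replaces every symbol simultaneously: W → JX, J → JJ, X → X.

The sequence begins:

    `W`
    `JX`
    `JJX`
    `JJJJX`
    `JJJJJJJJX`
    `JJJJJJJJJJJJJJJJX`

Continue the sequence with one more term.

JJJJJJJJJJJJJJJJJJJJJJJJJJJJJJJJX

Replace each of the 17 characters of JJJJJJJJJJJJJJJJX in place — JJ JJ JJ JJ JJ JJ JJ JJ JJ JJ JJ JJ JJ JJ JJ JJ X — and concatenate.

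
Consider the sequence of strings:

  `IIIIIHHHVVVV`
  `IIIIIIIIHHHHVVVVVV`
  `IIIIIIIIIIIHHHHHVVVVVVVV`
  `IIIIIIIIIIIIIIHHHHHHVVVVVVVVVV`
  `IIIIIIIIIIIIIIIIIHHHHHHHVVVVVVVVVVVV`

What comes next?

IIIIIIIIIIIIIIIIIIIIHHHHHHHHVVVVVVVVVVVVVV

Reading off run lengths: I runs 5, 8, 11, 14, 17; H runs 3, 4, 5, 6, 7; V runs 4, 6, 8, 10, 12 — each is linear in n, where the shown terms are n = 2, 3, 4, 5, 6.
For the next term, n = 7, so the run lengths are 20, 8, 14.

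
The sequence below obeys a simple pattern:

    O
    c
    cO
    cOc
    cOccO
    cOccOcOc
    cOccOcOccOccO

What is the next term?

This is a Fibonacci-style word recurrence s(k) = s(k−1)·s(k−2): e.g. c·O = cO.
Continuing: cOccOcOccOccO · cOccOcOc gives term 8.

cOccOcOccOccOcOccOcOc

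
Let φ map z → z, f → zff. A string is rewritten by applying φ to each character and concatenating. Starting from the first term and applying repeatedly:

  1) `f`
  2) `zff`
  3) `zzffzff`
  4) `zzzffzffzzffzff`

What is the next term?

φ(zzzffzffzzffzff) expands symbol-by-symbol to z z z zff zff z zff zff z z zff zff z zff zff; joining the 15 pieces gives the next term.

zzzzffzffzzffzffzzzffzffzzffzff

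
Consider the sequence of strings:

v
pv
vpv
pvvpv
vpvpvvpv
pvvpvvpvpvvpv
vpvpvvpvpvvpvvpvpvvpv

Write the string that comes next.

pvvpvvpvpvvpvvpvpvvpvpvvpvvpvpvvpv

From term 3 onward, concatenate the second-to-last term with the last: v·pv = vpv, pv·vpv = pvvpv, …
Continuing: pvvpvvpvpvvpv · vpvpvvpvpvvpvvpvpvvpv gives term 8.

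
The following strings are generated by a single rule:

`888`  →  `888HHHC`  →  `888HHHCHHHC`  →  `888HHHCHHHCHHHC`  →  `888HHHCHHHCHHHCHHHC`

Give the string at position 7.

888HHHCHHHCHHHCHHHCHHHCHHHC

The strings grow by a fixed suffix HHHC each time.
From 888HHHCHHHCHHHCHHHC, 2 further steps: 888HHHCHHHCHHHCHHHC → 888HHHCHHHCHHHCHHHCHHHC → (answer).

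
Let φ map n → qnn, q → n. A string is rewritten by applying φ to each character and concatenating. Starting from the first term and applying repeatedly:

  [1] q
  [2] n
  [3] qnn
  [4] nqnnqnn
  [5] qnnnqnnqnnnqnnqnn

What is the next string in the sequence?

φ(qnnnqnnqnnnqnnqnn) expands symbol-by-symbol to n qnn qnn qnn n qnn qnn n qnn qnn qnn n qnn qnn n qnn qnn; joining the 17 pieces gives the next term.

nqnnqnnqnnnqnnqnnnqnnqnnqnnnqnnqnnnqnnqnn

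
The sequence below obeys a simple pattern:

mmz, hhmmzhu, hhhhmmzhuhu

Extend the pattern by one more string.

hhhhhhmmzhuhuhu

Every step adds hh to the front and hu to the end of the previous string.
One more step from hhhhmmzhuhu gives the answer.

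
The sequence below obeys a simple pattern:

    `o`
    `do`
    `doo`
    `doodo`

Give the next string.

doododoo

From term 3 onward, concatenate the last term with the second-to-last: do·o = doo, doo·do = doodo, …
The next term joins doodo and doo.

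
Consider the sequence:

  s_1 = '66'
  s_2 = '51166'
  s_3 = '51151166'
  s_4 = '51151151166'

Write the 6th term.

51151151151151166

The strings grow by a fixed prefix 511 each time.
From 51151151166, 2 further steps: 51151151166 → 51151151151166 → (answer).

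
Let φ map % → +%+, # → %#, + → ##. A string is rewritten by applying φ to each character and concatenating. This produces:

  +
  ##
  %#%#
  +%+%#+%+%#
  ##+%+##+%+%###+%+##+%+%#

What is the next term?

%#%###+%+##%#%###+%+##+%+%#%#%###+%+##%#%###+%+##+%+%#

φ(##+%+##+%+%###+%+##+%+%#) expands symbol-by-symbol to %# %# ## +%+ ## %# %# ## +%+ ## +%+ %# %# %# ## +%+ ## %# %# ## +%+ ## +%+ %#; joining the 24 pieces gives the next term.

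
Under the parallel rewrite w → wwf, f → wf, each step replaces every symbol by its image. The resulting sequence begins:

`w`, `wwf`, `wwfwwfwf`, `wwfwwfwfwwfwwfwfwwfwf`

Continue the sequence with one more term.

wwfwwfwfwwfwwfwfwwfwfwwfwwfwfwwfwwfwfwwfwfwwfwwfwfwwfwf

φ(wwfwwfwfwwfwwfwfwwfwf) expands symbol-by-symbol to wwf wwf wf wwf wwf wf wwf wf wwf wwf wf wwf wwf wf wwf wf wwf wwf wf wwf wf; joining the 21 pieces gives the next term.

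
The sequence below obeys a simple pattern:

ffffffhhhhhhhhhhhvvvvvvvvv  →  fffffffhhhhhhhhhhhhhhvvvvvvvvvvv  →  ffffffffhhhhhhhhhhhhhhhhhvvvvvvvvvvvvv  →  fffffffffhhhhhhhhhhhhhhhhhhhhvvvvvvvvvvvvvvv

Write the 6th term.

fffffffffffhhhhhhhhhhhhhhhhhhhhhhhhhhvvvvvvvvvvvvvvvvvvv

The n-th term is n+3 f's then 3n+2 h's then 2n+3 v's, where the shown terms are n = 3, 4, 5, 6.
For term 6, n = 8, so the run lengths are 11, 26, 19.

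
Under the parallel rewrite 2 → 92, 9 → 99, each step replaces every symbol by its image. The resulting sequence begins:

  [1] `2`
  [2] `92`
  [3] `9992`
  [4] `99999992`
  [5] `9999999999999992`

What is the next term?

Applying the rule to each of the 16 symbols of 9999999999999992 gives the pieces 99 99 99 99 99 99 99 99 99 99 99 99 99 99 99 92, which concatenate to the answer.

99999999999999999999999999999992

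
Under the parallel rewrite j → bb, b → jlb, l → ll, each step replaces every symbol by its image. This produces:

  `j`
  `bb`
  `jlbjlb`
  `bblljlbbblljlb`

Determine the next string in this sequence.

Rewriting the 14 symbols of bblljlbbblljlb one by one yields jlb jlb ll ll bb ll jlb jlb jlb ll ll bb ll jlb; concatenated:

jlbjlbllllbblljlbjlbjlbllllbblljlb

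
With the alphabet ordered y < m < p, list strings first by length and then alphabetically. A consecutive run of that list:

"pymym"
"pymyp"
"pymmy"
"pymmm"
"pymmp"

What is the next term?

Find the rightmost character of pymmp below p, bump it to the next letter, and reset everything to its right to y.

pympy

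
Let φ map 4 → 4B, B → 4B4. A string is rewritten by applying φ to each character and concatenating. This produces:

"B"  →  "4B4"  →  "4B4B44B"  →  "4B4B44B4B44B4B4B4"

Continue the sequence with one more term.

Rewriting the 17 symbols of 4B4B44B4B44B4B4B4 one by one yields 4B 4B4 4B 4B4 4B 4B 4B4 4B 4B4 4B 4B 4B4 4B 4B4 4B 4B4 4B; concatenated:

4B4B44B4B44B4B4B44B4B44B4B4B44B4B44B4B44B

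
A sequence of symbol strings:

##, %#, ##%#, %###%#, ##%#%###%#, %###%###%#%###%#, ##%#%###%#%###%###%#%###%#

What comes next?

This is a Fibonacci-style word recurrence s(k) = s(k−2)·s(k−1): e.g. ##·%# = ##%#.
So term 8 is %###%###%#%###%#·##%#%###%#%###%###%#%###%#.

%###%###%#%###%###%#%###%#%###%###%#%###%#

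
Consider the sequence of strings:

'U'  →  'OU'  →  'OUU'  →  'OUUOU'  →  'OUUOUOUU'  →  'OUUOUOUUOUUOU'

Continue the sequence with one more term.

OUUOUOUUOUUOUOUUOUOUU

From term 3 onward, concatenate the last term with the second-to-last: OU·U = OUU, OUU·OU = OUUOU, …
The next term joins OUUOUOUUOUUOU and OUUOUOUU.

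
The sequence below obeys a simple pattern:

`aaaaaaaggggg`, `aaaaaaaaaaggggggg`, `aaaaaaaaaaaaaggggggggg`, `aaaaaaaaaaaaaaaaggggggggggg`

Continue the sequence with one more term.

Reading off run lengths: a runs 7, 10, 13, 16; g runs 5, 7, 9, 11 — each is linear in n, where the shown terms are n = 2, 3, 4, 5.
At n = 6 the blocks have lengths 19, 13.

aaaaaaaaaaaaaaaaaaaggggggggggggg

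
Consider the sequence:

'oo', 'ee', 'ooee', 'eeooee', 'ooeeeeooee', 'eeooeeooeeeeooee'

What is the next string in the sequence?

ooeeeeooeeeeooeeooeeeeooee

Each term (from the third on) is the two preceding terms concatenated in order: term 3 = oo·ee = ooee.
The next term joins ooeeeeooee and eeooeeooeeeeooee.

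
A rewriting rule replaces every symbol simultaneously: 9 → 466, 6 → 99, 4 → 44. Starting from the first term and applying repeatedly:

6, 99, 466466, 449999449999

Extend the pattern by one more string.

Rewriting each symbol of 449999449999: 4→44, 4→44, 9→466, 9→466, 9→466, 9→466, 4→44, 4→44, 9→466, 9→466, 9→466, 9→466, which concatenates to 44 44 466 466 466 466 44 44 466 466 466 466.

44444664664664664444466466466466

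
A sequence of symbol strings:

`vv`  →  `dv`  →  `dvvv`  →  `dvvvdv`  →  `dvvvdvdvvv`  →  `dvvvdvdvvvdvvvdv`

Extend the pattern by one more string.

Each term (from the third on) is the previous term followed by the one before it: term 3 = dv·vv = dvvv.
The next term joins dvvvdvdvvvdvvvdv and dvvvdvdvvv.

dvvvdvdvvvdvvvdvdvvvdvdvvv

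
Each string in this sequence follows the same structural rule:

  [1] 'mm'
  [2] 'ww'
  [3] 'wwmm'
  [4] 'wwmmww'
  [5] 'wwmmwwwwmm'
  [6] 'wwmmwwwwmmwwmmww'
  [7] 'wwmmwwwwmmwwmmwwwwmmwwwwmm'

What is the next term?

wwmmwwwwmmwwmmwwwwmmwwwwmmwwmmwwwwmmwwmmww

From term 3 onward, concatenate the last term with the second-to-last: ww·mm = wwmm, wwmm·ww = wwmmww, …
The next term joins wwmmwwwwmmwwmmwwwwmmwwwwmm and wwmmwwwwmmwwmmww.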